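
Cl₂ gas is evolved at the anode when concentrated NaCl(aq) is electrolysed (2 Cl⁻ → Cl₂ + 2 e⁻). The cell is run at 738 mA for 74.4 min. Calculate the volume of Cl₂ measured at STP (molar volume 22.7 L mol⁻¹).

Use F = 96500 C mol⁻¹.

0.387 L

Q = I·t = 0.7380 A × 4464.0 s = 3294 C.
n(e⁻) = Q/F = 3294 / 96500 = 0.03414 mol.
2 electrons are transferred per Cl₂ molecule, so n(Cl₂) = 0.03414 / 2 = 0.01707 mol.
V = n × V_m = 0.01707 × 22.7 = 0.387 L.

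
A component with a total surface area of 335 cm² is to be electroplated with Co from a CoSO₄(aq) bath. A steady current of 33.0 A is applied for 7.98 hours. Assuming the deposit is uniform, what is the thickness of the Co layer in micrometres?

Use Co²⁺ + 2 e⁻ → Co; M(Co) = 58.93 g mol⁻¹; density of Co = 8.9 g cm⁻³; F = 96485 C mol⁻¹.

971 μm

Q = I·t = 33.00 × 28728 = 948000 C; n(e⁻) = 9.826 mol.
n(Co) = n(e⁻)/2 = 4.913 mol, so m = 4.913 × 58.93 = 289.5 g.
Volume = m/ρ = 289.5 / 8.9 = 32.53 cm³.
Thickness = V/A = 32.53 / 335 = 0.0971 cm = 971 μm.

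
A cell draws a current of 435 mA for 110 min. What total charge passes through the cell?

2870 C

Q = I·t = 0.4350 A × 6600.0 s = 2870 C.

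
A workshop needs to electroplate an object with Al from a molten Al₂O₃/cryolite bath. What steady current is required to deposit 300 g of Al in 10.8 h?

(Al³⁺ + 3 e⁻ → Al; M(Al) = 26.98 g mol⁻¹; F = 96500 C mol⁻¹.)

82.8 A

n(Al) = 300 / 26.98 = 11.12 mol.
n(e⁻) = 3 × 11.12 = 33.36 mol.
Q = n(e⁻)·F = 33.36 × 96500 = 3219000 C.
I = Q/t = 3219000 / 38880 s = 82.8 A.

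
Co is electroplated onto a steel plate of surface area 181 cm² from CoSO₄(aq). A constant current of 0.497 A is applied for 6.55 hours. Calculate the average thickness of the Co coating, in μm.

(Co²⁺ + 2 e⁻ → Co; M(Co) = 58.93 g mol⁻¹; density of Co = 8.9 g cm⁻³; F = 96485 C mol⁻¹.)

22.2 μm

Q = I·t = 0.4970 × 23580 = 11720 C; n(e⁻) = 0.1215 mol.
n(Co) = n(e⁻)/2 = 0.06073 mol, so m = 0.06073 × 58.93 = 3.579 g.
Volume = m/ρ = 3.579 / 8.9 = 0.4021 cm³.
Thickness = V/A = 0.4021 / 181 = 0.00222 cm = 22.2 μm.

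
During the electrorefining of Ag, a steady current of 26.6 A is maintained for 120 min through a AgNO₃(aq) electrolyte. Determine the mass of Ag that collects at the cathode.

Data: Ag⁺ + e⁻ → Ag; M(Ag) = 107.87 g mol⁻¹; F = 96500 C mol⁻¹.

214 g

Q = I·t = 26.60 A × 7200.0 s = 191500 C.
n(e⁻) = Q/F = 191500 / 96500 = 1.985 mol.
Ag⁺ + e⁻ → Ag, so n(Ag) = n(e⁻)/1 = 1.985 mol.
m = n·M = 1.985 × 107.87 = 214 g.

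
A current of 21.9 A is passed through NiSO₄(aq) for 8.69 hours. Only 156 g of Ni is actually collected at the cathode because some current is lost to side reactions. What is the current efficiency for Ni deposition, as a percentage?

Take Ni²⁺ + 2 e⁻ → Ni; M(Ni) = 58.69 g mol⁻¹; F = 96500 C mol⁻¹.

Q = I·t = 21.90 × 31284 = 685100 C; n(e⁻) = 685100/96500 = 7.100 mol.
Theoretical n(Ni) = n(e⁻)/2 = 3.550 mol, i.e. m_theo = 3.550 × 58.69 = 208.3 g.
Efficiency = m_actual / m_theo = 156 / 208.3 = 74.9 %.

74.9 %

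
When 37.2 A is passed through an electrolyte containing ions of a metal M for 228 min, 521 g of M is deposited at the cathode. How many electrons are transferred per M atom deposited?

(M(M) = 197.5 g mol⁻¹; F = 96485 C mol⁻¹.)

Q = I·t = 37.20 A × 13680 s = 508900 C, so n(e⁻) = 508900/96485 = 5.274 mol.
n(M) deposited = 521 / 197.5 = 2.638 mol.
Electrons per atom = n(e⁻)/n(M) = 5.274 / 2.638 = 2.00 ≈ 2, so the ion is M²⁺.

2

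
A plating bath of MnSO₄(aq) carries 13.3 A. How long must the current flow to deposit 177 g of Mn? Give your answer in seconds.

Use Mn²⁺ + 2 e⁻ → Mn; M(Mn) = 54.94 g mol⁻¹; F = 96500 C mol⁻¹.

n(Mn) = m/M = 177 / 54.94 = 3.222 mol.
Each Mn atom requires 2 electrons, so n(e⁻) = 2 × 3.222 = 6.443 mol.
Q = n(e⁻)·F = 6.443 × 96500 = 621800 C.
t = Q/I = 621800 / 13.30 A = 46750 s.

46800 s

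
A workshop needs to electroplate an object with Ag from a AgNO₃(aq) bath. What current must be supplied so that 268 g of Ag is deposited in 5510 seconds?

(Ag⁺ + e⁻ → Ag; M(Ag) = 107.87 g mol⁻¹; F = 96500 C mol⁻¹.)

n(Ag) = 268 / 107.87 = 2.484 mol.
n(e⁻) = 1 × 2.484 = 2.484 mol.
Q = n(e⁻)·F = 2.484 × 96500 = 239800 C.
I = Q/t = 239800 / 5510.0 s = 43.5 A.

43.5 A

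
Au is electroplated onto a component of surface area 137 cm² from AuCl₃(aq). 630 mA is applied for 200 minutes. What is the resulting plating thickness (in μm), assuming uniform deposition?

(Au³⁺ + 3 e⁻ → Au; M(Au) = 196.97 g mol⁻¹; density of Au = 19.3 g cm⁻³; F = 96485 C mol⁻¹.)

Q = I·t = 0.6300 × 12000 = 7560 C; n(e⁻) = 0.07835 mol.
n(Au) = n(e⁻)/3 = 0.02612 mol, so m = 0.02612 × 196.97 = 5.144 g.
Volume = m/ρ = 5.144 / 19.3 = 0.2666 cm³.
Thickness = V/A = 0.2666 / 137 = 0.00195 cm = 19.5 μm.

19.5 μm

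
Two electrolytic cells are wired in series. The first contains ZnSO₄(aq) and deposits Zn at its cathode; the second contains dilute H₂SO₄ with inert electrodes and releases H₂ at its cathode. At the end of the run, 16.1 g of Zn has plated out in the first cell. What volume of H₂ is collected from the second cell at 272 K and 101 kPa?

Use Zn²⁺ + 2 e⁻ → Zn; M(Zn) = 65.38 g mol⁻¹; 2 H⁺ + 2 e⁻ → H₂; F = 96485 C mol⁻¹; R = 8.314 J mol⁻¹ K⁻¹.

5.51 L

n(Zn) = 16.1 / 65.38 = 0.2463 mol, so n(e⁻) = 2 × 0.2463 = 0.4925 mol.
The cells are in series, so the same 0.4925 mol of electrons passes through the second cell.
2 H⁺ + 2 e⁻ → H₂ — 2 mol e⁻ per mol H₂, so n(H₂) = 0.4925/2 = 0.2463 mol.
V = nRT/P = (0.2463 × 8.314 × 272) / (101 × 10³) = 0.00551 m³ = 5.51 L.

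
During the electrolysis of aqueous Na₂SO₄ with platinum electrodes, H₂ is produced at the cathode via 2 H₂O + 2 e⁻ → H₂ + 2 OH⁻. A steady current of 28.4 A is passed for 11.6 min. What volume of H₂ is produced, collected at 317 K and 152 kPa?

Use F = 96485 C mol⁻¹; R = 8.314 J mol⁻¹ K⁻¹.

Q = I·t = 28.40 A × 696.00 s = 19770 C.
n(e⁻) = Q/F = 19770 / 96485 = 0.2049 mol.
2 electrons are transferred per H₂ molecule, so n(H₂) = 0.2049 / 2 = 0.1024 mol.
V = nRT/P = (0.1024 × 8.314 × 317) / (152 × 10³ Pa) = 0.00178 m³ = 1.78 L.

1.78 L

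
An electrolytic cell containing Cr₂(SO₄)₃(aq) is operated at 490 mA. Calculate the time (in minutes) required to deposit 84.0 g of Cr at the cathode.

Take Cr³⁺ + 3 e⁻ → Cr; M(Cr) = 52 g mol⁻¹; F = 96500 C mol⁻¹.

n(Cr) = m/M = 84.0 / 52 = 1.615 mol.
Each Cr atom requires 3 electrons, so n(e⁻) = 3 × 1.615 = 4.846 mol.
Q = n(e⁻)·F = 4.846 × 96500 = 467700 C.
t = Q/I = 467700 / 0.4900 A = 954400 s = 15900 min.

15900 min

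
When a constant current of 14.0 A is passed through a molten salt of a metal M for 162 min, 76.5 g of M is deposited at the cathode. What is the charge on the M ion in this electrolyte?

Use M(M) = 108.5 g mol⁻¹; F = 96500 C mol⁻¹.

+2

Q = I·t = 14.00 A × 9720.0 s = 136100 C, so n(e⁻) = 136100/96500 = 1.410 mol.
n(M) deposited = 76.5 / 108.5 = 0.7051 mol.
Electrons per atom = n(e⁻)/n(M) = 1.410 / 0.7051 = 2.00 ≈ 2, so the ion is M²⁺.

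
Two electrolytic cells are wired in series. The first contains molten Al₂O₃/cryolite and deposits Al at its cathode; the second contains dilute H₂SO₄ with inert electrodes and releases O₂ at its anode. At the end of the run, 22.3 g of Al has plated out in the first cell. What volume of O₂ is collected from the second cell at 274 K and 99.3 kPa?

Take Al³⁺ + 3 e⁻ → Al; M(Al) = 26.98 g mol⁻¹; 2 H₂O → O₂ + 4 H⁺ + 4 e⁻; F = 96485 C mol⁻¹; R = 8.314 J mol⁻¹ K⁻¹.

14.2 L

n(Al) = 22.3 / 26.98 = 0.8265 mol, so n(e⁻) = 3 × 0.8265 = 2.480 mol.
The cells are in series, so the same 2.480 mol of electrons passes through the second cell.
2 H₂O → O₂ + 4 H⁺ + 4 e⁻ — 4 mol e⁻ per mol O₂, so n(O₂) = 2.480/4 = 0.6199 mol.
V = nRT/P = (0.6199 × 8.314 × 274) / (99.3 × 10³) = 0.0142 m³ = 14.2 L.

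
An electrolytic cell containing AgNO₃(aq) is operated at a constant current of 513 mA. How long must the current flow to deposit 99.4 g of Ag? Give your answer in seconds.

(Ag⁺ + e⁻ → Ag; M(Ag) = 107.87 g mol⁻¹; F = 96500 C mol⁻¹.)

1.73 × 10⁵ s

n(Ag) = m/M = 99.4 / 107.87 = 0.9215 mol.
Each Ag atom requires 1 electron, so n(e⁻) = 1 × 0.9215 = 0.9215 mol.
Q = n(e⁻)·F = 0.9215 × 96500 = 88920 C.
t = Q/I = 88920 / 0.5130 A = 173300 s.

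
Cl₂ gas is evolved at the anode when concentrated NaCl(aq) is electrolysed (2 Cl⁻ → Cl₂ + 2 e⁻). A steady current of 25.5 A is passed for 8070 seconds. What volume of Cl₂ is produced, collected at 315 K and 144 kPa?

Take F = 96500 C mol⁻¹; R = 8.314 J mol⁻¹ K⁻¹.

Q = I·t = 25.50 A × 8070.0 s = 205800 C.
n(e⁻) = Q/F = 205800 / 96500 = 2.132 mol.
2 electrons are transferred per Cl₂ molecule, so n(Cl₂) = 2.132 / 2 = 1.066 mol.
V = nRT/P = (1.066 × 8.314 × 315) / (144 × 10³ Pa) = 0.0194 m³ = 19.4 L.

19.4 L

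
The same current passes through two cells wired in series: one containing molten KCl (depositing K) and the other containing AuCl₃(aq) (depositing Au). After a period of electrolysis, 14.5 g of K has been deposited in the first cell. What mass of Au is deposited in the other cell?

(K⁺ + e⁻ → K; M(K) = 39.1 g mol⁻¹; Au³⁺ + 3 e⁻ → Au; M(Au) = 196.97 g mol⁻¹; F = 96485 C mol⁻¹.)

n(K) = 14.5 / 39.1 = 0.3708 mol.
Since K⁺ + e⁻ → K, n(e⁻) passed = 1 × 0.3708 = 0.3708 mol.
Cells in series carry the same charge, so the same 0.3708 mol of electrons passes through cell 2.
Au³⁺ + 3 e⁻ → Au, so n(Au) = 0.3708 / 3 = 0.1236 mol.
m(Au) = 0.1236 × 196.97 = 24.3 g.

24.3 g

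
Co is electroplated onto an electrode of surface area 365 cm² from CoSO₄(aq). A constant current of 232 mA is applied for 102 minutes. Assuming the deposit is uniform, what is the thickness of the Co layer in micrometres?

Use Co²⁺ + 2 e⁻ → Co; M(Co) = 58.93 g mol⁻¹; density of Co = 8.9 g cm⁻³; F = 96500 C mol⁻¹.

1.33 μm

Q = I·t = 0.2320 × 6120.0 = 1420 C; n(e⁻) = 0.01471 mol.
n(Co) = n(e⁻)/2 = 0.007357 mol, so m = 0.007357 × 58.93 = 0.4335 g.
Volume = m/ρ = 0.4335 / 8.9 = 0.04871 cm³.
Thickness = V/A = 0.04871 / 365 = 1.33 × 10⁻⁴ cm = 1.33 μm.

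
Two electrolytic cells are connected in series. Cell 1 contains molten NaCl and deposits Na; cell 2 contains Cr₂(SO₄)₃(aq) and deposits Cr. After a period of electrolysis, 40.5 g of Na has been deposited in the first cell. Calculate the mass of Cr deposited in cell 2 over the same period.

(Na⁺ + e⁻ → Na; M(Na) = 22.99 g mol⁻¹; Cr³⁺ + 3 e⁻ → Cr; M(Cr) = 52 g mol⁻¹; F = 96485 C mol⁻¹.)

30.5 g

n(Na) = 40.5 / 22.99 = 1.762 mol.
Since Na⁺ + e⁻ → Na, n(e⁻) passed = 1 × 1.762 = 1.762 mol.
Cells in series carry the same charge, so the same 1.762 mol of electrons passes through cell 2.
Cr³⁺ + 3 e⁻ → Cr, so n(Cr) = 1.762 / 3 = 0.5872 mol.
m(Cr) = 0.5872 × 52 = 30.5 g.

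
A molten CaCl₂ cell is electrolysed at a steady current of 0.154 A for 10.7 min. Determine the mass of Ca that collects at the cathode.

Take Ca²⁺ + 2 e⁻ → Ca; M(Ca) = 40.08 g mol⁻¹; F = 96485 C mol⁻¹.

Q = I·t = 0.1540 A × 642.00 s = 98.87 C.
n(e⁻) = Q/F = 98.87 / 96485 = 0.001025 mol.
Ca²⁺ + 2 e⁻ → Ca, so n(Ca) = n(e⁻)/2 = 0.0005123 mol.
m = n·M = 0.0005123 × 40.08 = 0.0205 g.

0.0205 g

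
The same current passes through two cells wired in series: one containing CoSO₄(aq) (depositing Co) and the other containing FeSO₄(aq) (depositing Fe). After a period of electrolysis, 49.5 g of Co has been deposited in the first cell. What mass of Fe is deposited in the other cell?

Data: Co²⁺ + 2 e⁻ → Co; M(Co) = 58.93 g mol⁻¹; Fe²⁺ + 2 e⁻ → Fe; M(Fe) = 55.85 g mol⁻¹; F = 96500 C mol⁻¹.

46.9 g

n(Co) = 49.5 / 58.93 = 0.8400 mol.
Since Co²⁺ + 2 e⁻ → Co, n(e⁻) passed = 2 × 0.8400 = 1.680 mol.
Cells in series carry the same charge, so the same 1.680 mol of electrons passes through cell 2.
Fe²⁺ + 2 e⁻ → Fe, so n(Fe) = 1.680 / 2 = 0.8400 mol.
m(Fe) = 0.8400 × 55.85 = 46.9 g.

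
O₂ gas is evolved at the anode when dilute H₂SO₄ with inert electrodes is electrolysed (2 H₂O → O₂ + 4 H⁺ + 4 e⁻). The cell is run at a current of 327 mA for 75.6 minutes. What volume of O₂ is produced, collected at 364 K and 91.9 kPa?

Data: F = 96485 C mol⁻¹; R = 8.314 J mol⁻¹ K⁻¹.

0.127 L

Q = I·t = 0.3270 A × 4536.0 s = 1483 C.
n(e⁻) = Q/F = 1483 / 96485 = 0.01537 mol.
4 electrons are transferred per O₂ molecule, so n(O₂) = 0.01537 / 4 = 0.003843 mol.
V = nRT/P = (0.003843 × 8.314 × 364) / (91.9 × 10³ Pa) = 1.27 × 10⁻⁴ m³ = 0.127 L.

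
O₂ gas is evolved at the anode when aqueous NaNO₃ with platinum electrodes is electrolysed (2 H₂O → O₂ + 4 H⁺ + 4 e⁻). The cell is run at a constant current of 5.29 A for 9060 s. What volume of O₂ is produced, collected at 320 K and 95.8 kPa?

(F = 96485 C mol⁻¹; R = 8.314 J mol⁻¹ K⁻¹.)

3.45 L

Q = I·t = 5.290 A × 9060.0 s = 47930 C.
n(e⁻) = Q/F = 47930 / 96485 = 0.4967 mol.
4 electrons are transferred per O₂ molecule, so n(O₂) = 0.4967 / 4 = 0.1242 mol.
V = nRT/P = (0.1242 × 8.314 × 320) / (95.8 × 10³ Pa) = 0.00345 m³ = 3.45 L.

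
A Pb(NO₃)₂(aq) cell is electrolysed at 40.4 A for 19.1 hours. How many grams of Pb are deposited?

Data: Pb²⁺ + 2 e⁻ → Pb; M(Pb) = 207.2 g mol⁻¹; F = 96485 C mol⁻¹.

2980 g

Q = I·t = 40.40 A × 68760 s = 2778000 C.
n(e⁻) = Q/F = 2778000 / 96485 = 28.79 mol.
Pb²⁺ + 2 e⁻ → Pb, so n(Pb) = n(e⁻)/2 = 14.40 mol.
m = n·M = 14.40 × 207.2 = 2980 g.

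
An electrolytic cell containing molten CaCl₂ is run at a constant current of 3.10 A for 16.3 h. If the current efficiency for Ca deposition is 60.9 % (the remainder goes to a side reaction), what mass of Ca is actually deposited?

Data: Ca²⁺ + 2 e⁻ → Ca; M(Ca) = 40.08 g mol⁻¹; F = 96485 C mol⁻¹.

23.0 g

Q = I·t = 3.100 × 58680 = 181900 C.
n(e⁻) = 181900/96485 = 1.885 mol; theoretically n(Ca) = 1.885/2 = 0.9427 mol, m_theo = 37.78 g.
At 60.9 % efficiency, m_actual = 0.609 × 37.78 = 23.0 g.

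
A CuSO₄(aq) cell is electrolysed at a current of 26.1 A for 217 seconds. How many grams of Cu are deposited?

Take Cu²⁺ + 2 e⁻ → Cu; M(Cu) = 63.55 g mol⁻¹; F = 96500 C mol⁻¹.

Q = I·t = 26.10 A × 217.00 s = 5664 C.
n(e⁻) = Q/F = 5664 / 96500 = 0.05869 mol.
Cu²⁺ + 2 e⁻ → Cu, so n(Cu) = n(e⁻)/2 = 0.02935 mol.
m = n·M = 0.02935 × 63.55 = 1.86 g.

1.86 g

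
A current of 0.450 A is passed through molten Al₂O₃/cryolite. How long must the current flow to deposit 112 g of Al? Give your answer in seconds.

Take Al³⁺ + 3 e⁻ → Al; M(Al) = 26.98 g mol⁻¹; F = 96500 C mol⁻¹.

n(Al) = m/M = 112 / 26.98 = 4.151 mol.
Each Al atom requires 3 electrons, so n(e⁻) = 3 × 4.151 = 12.45 mol.
Q = n(e⁻)·F = 12.45 × 96500 = 1202000 C.
t = Q/I = 1202000 / 0.4500 A = 2671000 s.

2.67 × 10⁶ s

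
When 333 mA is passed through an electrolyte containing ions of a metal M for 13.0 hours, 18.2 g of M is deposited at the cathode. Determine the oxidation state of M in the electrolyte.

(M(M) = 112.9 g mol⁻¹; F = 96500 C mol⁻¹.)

+1

Q = I·t = 0.3330 A × 46800 s = 15580 C, so n(e⁻) = 15580/96500 = 0.1615 mol.
n(M) deposited = 18.2 / 112.9 = 0.1612 mol.
Electrons per atom = n(e⁻)/n(M) = 0.1615 / 0.1612 = 1.00 ≈ 1, so the ion is M⁺.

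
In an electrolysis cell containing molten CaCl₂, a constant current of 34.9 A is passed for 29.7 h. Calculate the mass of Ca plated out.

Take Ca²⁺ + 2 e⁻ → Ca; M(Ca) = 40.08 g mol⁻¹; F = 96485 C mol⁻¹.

775 g

Q = I·t = 34.90 A × 106920 s = 3732000 C.
n(e⁻) = Q/F = 3732000 / 96485 = 38.67 mol.
Ca²⁺ + 2 e⁻ → Ca, so n(Ca) = n(e⁻)/2 = 19.34 mol.
m = n·M = 19.34 × 40.08 = 775 g.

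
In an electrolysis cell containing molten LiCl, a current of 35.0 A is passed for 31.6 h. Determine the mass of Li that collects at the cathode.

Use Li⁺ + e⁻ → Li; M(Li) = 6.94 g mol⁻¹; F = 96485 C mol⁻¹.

Q = I·t = 35.00 A × 113760 s = 3982000 C.
n(e⁻) = Q/F = 3982000 / 96485 = 41.27 mol.
Li⁺ + e⁻ → Li, so n(Li) = n(e⁻)/1 = 41.27 mol.
m = n·M = 41.27 × 6.94 = 286 g.

286 g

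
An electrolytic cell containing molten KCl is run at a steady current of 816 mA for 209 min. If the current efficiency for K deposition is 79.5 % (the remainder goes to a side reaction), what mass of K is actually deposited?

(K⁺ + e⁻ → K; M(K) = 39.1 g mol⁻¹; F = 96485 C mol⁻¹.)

Q = I·t = 0.8160 × 12540 = 10230 C.
n(e⁻) = 10230/96485 = 0.1061 mol; theoretically n(K) = 0.1061/1 = 0.1061 mol, m_theo = 4.147 g.
At 79.5 % efficiency, m_actual = 0.795 × 4.147 = 3.30 g.

3.30 g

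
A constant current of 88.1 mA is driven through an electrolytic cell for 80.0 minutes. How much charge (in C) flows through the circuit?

423 C

Q = I·t = 0.08810 A × 4800.0 s = 423 C.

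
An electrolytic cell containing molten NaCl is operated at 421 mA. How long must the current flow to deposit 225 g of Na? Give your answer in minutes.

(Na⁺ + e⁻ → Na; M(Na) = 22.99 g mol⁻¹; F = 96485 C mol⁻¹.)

n(Na) = m/M = 225 / 22.99 = 9.787 mol.
Each Na atom requires 1 electron, so n(e⁻) = 1 × 9.787 = 9.787 mol.
Q = n(e⁻)·F = 9.787 × 96485 = 944300 C.
t = Q/I = 944300 / 0.4210 A = 2243000 s = 37400 min.

37400 min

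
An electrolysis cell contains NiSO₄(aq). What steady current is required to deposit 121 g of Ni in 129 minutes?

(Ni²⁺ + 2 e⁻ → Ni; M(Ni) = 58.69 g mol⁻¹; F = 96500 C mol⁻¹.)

n(Ni) = 121 / 58.69 = 2.062 mol.
n(e⁻) = 2 × 2.062 = 4.123 mol.
Q = n(e⁻)·F = 4.123 × 96500 = 397900 C.
I = Q/t = 397900 / 7740.0 s = 51.4 A.

51.4 A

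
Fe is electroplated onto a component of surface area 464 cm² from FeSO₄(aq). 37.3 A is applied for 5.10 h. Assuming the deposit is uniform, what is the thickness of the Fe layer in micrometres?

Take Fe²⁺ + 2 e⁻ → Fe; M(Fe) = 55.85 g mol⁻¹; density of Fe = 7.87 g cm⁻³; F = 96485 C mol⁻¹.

543 μm

Q = I·t = 37.30 × 18360 = 684800 C; n(e⁻) = 7.098 mol.
n(Fe) = n(e⁻)/2 = 3.549 mol, so m = 3.549 × 55.85 = 198.2 g.
Volume = m/ρ = 198.2 / 7.87 = 25.18 cm³.
Thickness = V/A = 25.18 / 464 = 0.0543 cm = 543 μm.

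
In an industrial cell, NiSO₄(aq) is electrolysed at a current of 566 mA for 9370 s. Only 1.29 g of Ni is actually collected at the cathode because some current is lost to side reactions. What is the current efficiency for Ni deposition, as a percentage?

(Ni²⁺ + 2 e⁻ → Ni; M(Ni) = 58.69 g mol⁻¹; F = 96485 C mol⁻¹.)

80.0 %

Q = I·t = 0.5660 × 9370.0 = 5303 C; n(e⁻) = 5303/96485 = 0.05497 mol.
Theoretical n(Ni) = n(e⁻)/2 = 0.02748 mol, i.e. m_theo = 0.02748 × 58.69 = 1.613 g.
Efficiency = m_actual / m_theo = 1.29 / 1.613 = 80.0 %.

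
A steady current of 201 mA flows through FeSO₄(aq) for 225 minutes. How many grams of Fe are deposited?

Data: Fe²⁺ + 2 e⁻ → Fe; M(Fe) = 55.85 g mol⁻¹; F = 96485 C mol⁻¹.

Q = I·t = 0.2010 A × 13500 s = 2714 C.
n(e⁻) = Q/F = 2714 / 96485 = 0.02812 mol.
Fe²⁺ + 2 e⁻ → Fe, so n(Fe) = n(e⁻)/2 = 0.01406 mol.
m = n·M = 0.01406 × 55.85 = 0.785 g.

0.785 g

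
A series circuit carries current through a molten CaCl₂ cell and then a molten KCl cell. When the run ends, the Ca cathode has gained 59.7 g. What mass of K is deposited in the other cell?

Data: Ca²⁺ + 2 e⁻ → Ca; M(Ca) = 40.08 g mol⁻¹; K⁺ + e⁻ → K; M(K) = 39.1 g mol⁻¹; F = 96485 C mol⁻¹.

116 g

n(Ca) = 59.7 / 40.08 = 1.490 mol.
Since Ca²⁺ + 2 e⁻ → Ca, n(e⁻) passed = 2 × 1.490 = 2.979 mol.
Cells in series carry the same charge, so the same 2.979 mol of electrons passes through cell 2.
K⁺ + e⁻ → K, so n(K) = 2.979 / 1 = 2.979 mol.
m(K) = 2.979 × 39.1 = 116 g.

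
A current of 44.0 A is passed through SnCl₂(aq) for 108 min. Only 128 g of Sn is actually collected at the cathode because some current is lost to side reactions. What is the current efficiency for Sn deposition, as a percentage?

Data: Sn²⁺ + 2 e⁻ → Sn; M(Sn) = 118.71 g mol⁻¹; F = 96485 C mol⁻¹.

73.0 %

Q = I·t = 44.00 × 6480.0 = 285100 C; n(e⁻) = 285100/96485 = 2.955 mol.
Theoretical n(Sn) = n(e⁻)/2 = 1.478 mol, i.e. m_theo = 1.478 × 118.71 = 175.4 g.
Efficiency = m_actual / m_theo = 128 / 175.4 = 73.0 %.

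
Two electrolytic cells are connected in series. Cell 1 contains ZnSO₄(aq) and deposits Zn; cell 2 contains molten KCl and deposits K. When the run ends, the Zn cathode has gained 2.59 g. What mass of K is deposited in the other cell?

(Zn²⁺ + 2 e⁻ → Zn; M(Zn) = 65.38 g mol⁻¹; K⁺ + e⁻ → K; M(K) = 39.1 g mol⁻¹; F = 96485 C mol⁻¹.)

3.10 g

n(Zn) = 2.59 / 65.38 = 0.03961 mol.
Since Zn²⁺ + 2 e⁻ → Zn, n(e⁻) passed = 2 × 0.03961 = 0.07923 mol.
Cells in series carry the same charge, so the same 0.07923 mol of electrons passes through cell 2.
K⁺ + e⁻ → K, so n(K) = 0.07923 / 1 = 0.07923 mol.
m(K) = 0.07923 × 39.1 = 3.10 g.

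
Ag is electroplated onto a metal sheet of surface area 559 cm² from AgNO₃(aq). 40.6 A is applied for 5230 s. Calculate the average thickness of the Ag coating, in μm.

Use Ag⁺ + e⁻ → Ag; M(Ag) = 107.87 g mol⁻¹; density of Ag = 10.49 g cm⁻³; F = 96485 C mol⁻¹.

Q = I·t = 40.60 × 5230.0 = 212300 C; n(e⁻) = 2.201 mol.
n(Ag) = n(e⁻)/1 = 2.201 mol, so m = 2.201 × 107.87 = 237.4 g.
Volume = m/ρ = 237.4 / 10.49 = 22.63 cm³.
Thickness = V/A = 22.63 / 559 = 0.0405 cm = 405 μm.

405 μm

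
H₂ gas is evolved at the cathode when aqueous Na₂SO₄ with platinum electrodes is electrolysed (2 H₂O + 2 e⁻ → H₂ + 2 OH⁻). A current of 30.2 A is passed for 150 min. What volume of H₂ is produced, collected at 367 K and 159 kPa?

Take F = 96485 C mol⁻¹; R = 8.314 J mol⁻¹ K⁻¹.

Q = I·t = 30.20 A × 9000.0 s = 271800 C.
n(e⁻) = Q/F = 271800 / 96485 = 2.817 mol.
2 electrons are transferred per H₂ molecule, so n(H₂) = 2.817 / 2 = 1.409 mol.
V = nRT/P = (1.409 × 8.314 × 367) / (159 × 10³ Pa) = 0.0270 m³ = 27.0 L.

27.0 L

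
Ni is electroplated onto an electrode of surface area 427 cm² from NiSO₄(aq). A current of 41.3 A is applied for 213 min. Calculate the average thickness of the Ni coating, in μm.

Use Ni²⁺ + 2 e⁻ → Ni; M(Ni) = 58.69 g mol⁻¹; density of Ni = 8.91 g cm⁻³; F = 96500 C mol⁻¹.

422 μm

Q = I·t = 41.30 × 12780 = 527800 C; n(e⁻) = 5.470 mol.
n(Ni) = n(e⁻)/2 = 2.735 mol, so m = 2.735 × 58.69 = 160.5 g.
Volume = m/ρ = 160.5 / 8.91 = 18.01 cm³.
Thickness = V/A = 18.01 / 427 = 0.0422 cm = 422 μm.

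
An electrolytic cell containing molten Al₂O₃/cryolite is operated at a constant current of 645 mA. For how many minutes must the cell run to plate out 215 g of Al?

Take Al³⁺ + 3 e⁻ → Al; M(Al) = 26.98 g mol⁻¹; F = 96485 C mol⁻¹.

n(Al) = m/M = 215 / 26.98 = 7.969 mol.
Each Al atom requires 3 electrons, so n(e⁻) = 3 × 7.969 = 23.91 mol.
Q = n(e⁻)·F = 23.91 × 96485 = 2307000 C.
t = Q/I = 2307000 / 0.6450 A = 3576000 s = 59600 min.

59600 min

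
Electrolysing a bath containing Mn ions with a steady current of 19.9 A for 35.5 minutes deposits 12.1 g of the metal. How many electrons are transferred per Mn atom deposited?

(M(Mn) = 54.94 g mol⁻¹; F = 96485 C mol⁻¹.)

Q = I·t = 19.90 A × 2130.0 s = 42390 C, so n(e⁻) = 42390/96485 = 0.4393 mol.
n(Mn) deposited = 12.1 / 54.94 = 0.2202 mol.
Electrons per atom = n(e⁻)/n(Mn) = 0.4393 / 0.2202 = 1.99 ≈ 2, so the ion is Mn²⁺.

2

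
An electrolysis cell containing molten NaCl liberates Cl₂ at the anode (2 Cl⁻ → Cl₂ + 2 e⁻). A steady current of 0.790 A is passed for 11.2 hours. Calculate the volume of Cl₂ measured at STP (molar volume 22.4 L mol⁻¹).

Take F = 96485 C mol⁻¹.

Q = I·t = 0.7900 A × 40320 s = 31850 C.
n(e⁻) = Q/F = 31850 / 96485 = 0.3301 mol.
2 electrons are transferred per Cl₂ molecule, so n(Cl₂) = 0.3301 / 2 = 0.1651 mol.
V = n × V_m = 0.1651 × 22.4 = 3.70 L.

3.70 L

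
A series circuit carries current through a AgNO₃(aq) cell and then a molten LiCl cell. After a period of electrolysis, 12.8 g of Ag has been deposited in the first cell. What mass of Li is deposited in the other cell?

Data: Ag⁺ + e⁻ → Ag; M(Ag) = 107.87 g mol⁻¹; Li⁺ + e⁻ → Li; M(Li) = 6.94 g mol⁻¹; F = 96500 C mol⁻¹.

n(Ag) = 12.8 / 107.87 = 0.1187 mol.
Since Ag⁺ + e⁻ → Ag, n(e⁻) passed = 1 × 0.1187 = 0.1187 mol.
Cells in series carry the same charge, so the same 0.1187 mol of electrons passes through cell 2.
Li⁺ + e⁻ → Li, so n(Li) = 0.1187 / 1 = 0.1187 mol.
m(Li) = 0.1187 × 6.94 = 0.824 g.

0.824 g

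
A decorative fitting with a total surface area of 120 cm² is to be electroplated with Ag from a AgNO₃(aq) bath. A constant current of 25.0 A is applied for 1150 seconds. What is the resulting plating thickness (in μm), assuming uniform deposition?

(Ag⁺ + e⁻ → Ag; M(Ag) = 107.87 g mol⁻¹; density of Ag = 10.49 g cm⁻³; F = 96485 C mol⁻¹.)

255 μm

Q = I·t = 25.00 × 1150.0 = 28750 C; n(e⁻) = 0.2980 mol.
n(Ag) = n(e⁻)/1 = 0.2980 mol, so m = 0.2980 × 107.87 = 32.14 g.
Volume = m/ρ = 32.14 / 10.49 = 3.064 cm³.
Thickness = V/A = 3.064 / 120 = 0.0255 cm = 255 μm.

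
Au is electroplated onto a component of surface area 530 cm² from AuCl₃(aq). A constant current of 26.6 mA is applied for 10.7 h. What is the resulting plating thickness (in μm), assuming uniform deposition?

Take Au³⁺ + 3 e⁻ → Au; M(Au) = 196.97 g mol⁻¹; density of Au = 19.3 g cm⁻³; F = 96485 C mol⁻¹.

0.682 μm

Q = I·t = 0.02660 × 38520 = 1025 C; n(e⁻) = 0.01062 mol.
n(Au) = n(e⁻)/3 = 0.003540 mol, so m = 0.003540 × 196.97 = 0.6972 g.
Volume = m/ρ = 0.6972 / 19.3 = 0.03613 cm³.
Thickness = V/A = 0.03613 / 530 = 6.82 × 10⁻⁵ cm = 0.682 μm.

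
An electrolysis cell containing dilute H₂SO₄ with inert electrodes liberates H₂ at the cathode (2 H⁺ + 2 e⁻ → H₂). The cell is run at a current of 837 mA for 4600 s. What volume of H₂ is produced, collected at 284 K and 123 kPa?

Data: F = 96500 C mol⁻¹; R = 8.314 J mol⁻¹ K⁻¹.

0.383 L

Q = I·t = 0.8370 A × 4600.0 s = 3850 C.
n(e⁻) = Q/F = 3850 / 96500 = 0.03990 mol.
2 electrons are transferred per H₂ molecule, so n(H₂) = 0.03990 / 2 = 0.01995 mol.
V = nRT/P = (0.01995 × 8.314 × 284) / (123 × 10³ Pa) = 3.83 × 10⁻⁴ m³ = 0.383 L.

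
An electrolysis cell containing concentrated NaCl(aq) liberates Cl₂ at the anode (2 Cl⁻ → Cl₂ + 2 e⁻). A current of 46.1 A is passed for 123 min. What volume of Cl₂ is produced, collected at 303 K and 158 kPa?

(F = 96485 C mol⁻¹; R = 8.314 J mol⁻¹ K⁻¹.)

Q = I·t = 46.10 A × 7380.0 s = 340200 C.
n(e⁻) = Q/F = 340200 / 96485 = 3.526 mol.
2 electrons are transferred per Cl₂ molecule, so n(Cl₂) = 3.526 / 2 = 1.763 mol.
V = nRT/P = (1.763 × 8.314 × 303) / (158 × 10³ Pa) = 0.0281 m³ = 28.1 L.

28.1 L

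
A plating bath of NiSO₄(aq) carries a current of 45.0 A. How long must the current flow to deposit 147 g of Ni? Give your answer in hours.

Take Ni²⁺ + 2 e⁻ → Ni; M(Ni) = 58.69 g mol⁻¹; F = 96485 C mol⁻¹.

n(Ni) = m/M = 147 / 58.69 = 2.505 mol.
Each Ni atom requires 2 electrons, so n(e⁻) = 2 × 2.505 = 5.009 mol.
Q = n(e⁻)·F = 5.009 × 96485 = 483300 C.
t = Q/I = 483300 / 45.00 A = 10740 s = 2.98 h.

2.98 h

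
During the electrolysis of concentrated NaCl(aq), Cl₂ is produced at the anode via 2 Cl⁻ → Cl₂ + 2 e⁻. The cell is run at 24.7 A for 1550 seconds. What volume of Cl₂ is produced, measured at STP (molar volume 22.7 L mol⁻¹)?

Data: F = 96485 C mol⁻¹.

4.50 L

Q = I·t = 24.70 A × 1550.0 s = 38280 C.
n(e⁻) = Q/F = 38280 / 96485 = 0.3968 mol.
2 electrons are transferred per Cl₂ molecule, so n(Cl₂) = 0.3968 / 2 = 0.1984 mol.
V = n × V_m = 0.1984 × 22.7 = 4.50 L.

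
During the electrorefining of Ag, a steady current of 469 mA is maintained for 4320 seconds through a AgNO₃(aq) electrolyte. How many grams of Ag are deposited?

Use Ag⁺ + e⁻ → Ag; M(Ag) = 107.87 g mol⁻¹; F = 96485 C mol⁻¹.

Q = I·t = 0.4690 A × 4320.0 s = 2026 C.
n(e⁻) = Q/F = 2026 / 96485 = 0.02100 mol.
Ag⁺ + e⁻ → Ag, so n(Ag) = n(e⁻)/1 = 0.02100 mol.
m = n·M = 0.02100 × 107.87 = 2.27 g.

2.27 g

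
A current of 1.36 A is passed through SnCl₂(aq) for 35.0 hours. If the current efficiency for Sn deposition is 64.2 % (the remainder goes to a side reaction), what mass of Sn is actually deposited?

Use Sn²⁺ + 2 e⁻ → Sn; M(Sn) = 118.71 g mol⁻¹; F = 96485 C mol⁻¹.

Q = I·t = 1.360 × 126000 = 171400 C.
n(e⁻) = 171400/96485 = 1.776 mol; theoretically n(Sn) = 1.776/2 = 0.8880 mol, m_theo = 105.4 g.
At 64.2 % efficiency, m_actual = 0.642 × 105.4 = 67.7 g.

67.7 g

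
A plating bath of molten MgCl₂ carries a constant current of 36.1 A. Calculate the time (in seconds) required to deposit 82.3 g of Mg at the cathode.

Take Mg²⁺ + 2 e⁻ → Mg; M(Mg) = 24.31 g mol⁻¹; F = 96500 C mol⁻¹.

n(Mg) = m/M = 82.3 / 24.31 = 3.385 mol.
Each Mg atom requires 2 electrons, so n(e⁻) = 2 × 3.385 = 6.771 mol.
Q = n(e⁻)·F = 6.771 × 96500 = 653400 C.
t = Q/I = 653400 / 36.10 A = 18100 s.

18100 s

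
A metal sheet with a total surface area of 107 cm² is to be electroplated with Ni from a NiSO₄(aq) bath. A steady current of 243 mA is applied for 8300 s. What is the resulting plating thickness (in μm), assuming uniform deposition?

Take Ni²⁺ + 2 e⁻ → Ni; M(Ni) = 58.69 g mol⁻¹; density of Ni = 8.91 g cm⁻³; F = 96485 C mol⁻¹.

Q = I·t = 0.2430 × 8300.0 = 2017 C; n(e⁻) = 0.02090 mol.
n(Ni) = n(e⁻)/2 = 0.01045 mol, so m = 0.01045 × 58.69 = 0.6134 g.
Volume = m/ρ = 0.6134 / 8.91 = 0.06885 cm³.
Thickness = V/A = 0.06885 / 107 = 6.43 × 10⁻⁴ cm = 6.43 μm.

6.43 μm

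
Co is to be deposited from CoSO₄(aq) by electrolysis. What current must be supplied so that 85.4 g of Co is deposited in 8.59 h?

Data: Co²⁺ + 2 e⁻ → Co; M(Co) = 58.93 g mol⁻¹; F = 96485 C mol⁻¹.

9.04 A

n(Co) = 85.4 / 58.93 = 1.449 mol.
n(e⁻) = 2 × 1.449 = 2.898 mol.
Q = n(e⁻)·F = 2.898 × 96485 = 279600 C.
I = Q/t = 279600 / 30924 s = 9.04 A.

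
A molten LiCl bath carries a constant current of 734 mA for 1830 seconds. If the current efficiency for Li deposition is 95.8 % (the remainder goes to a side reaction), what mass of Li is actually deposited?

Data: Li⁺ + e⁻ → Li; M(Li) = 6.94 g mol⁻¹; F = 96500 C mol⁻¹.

0.0925 g

Q = I·t = 0.7340 × 1830.0 = 1343 C.
n(e⁻) = 1343/96500 = 0.01392 mol; theoretically n(Li) = 0.01392/1 = 0.01392 mol, m_theo = 0.09660 g.
At 95.8 % efficiency, m_actual = 0.958 × 0.09660 = 0.0925 g.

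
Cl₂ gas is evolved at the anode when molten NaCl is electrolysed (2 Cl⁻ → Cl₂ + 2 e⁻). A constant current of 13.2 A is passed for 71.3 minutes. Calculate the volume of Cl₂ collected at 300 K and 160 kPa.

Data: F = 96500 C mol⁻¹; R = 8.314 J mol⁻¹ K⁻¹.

4.56 L

Q = I·t = 13.20 A × 4278.0 s = 56470 C.
n(e⁻) = Q/F = 56470 / 96500 = 0.5852 mol.
2 electrons are transferred per Cl₂ molecule, so n(Cl₂) = 0.5852 / 2 = 0.2926 mol.
V = nRT/P = (0.2926 × 8.314 × 300) / (160 × 10³ Pa) = 0.00456 m³ = 4.56 L.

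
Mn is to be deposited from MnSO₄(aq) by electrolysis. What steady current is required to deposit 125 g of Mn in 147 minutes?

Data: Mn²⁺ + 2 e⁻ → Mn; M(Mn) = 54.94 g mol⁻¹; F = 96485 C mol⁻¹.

49.8 A

n(Mn) = 125 / 54.94 = 2.275 mol.
n(e⁻) = 2 × 2.275 = 4.550 mol.
Q = n(e⁻)·F = 4.550 × 96485 = 439000 C.
I = Q/t = 439000 / 8820.0 s = 49.8 A.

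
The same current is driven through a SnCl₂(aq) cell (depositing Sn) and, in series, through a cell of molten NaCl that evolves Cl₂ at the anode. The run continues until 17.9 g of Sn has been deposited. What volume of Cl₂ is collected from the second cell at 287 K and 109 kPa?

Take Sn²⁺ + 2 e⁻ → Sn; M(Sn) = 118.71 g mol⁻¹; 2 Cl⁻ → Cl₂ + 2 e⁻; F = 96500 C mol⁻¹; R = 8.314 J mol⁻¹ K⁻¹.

n(Sn) = 17.9 / 118.71 = 0.1508 mol, so n(e⁻) = 2 × 0.1508 = 0.3016 mol.
The cells are in series, so the same 0.3016 mol of electrons passes through the second cell.
2 Cl⁻ → Cl₂ + 2 e⁻ — 2 mol e⁻ per mol Cl₂, so n(Cl₂) = 0.3016/2 = 0.1508 mol.
V = nRT/P = (0.1508 × 8.314 × 287) / (109 × 10³) = 0.00330 m³ = 3.30 L.

3.30 L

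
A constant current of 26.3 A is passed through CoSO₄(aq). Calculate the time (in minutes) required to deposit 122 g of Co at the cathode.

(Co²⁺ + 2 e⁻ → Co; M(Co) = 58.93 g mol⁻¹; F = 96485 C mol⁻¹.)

253 min

n(Co) = m/M = 122 / 58.93 = 2.070 mol.
Each Co atom requires 2 electrons, so n(e⁻) = 2 × 2.070 = 4.141 mol.
Q = n(e⁻)·F = 4.141 × 96485 = 399500 C.
t = Q/I = 399500 / 26.30 A = 15190 s = 253 min.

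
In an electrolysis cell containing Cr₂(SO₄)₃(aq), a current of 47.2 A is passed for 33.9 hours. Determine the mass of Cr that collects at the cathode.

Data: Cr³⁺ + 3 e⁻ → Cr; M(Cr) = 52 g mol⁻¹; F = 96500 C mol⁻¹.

1030 g

Q = I·t = 47.20 A × 122040 s = 5760000 C.
n(e⁻) = Q/F = 5760000 / 96500 = 59.69 mol.
Cr³⁺ + 3 e⁻ → Cr, so n(Cr) = n(e⁻)/3 = 19.90 mol.
m = n·M = 19.90 × 52 = 1030 g.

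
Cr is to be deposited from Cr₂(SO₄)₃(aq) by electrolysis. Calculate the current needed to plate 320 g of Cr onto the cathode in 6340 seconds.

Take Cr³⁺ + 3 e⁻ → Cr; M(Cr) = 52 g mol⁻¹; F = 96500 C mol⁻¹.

n(Cr) = 320 / 52 = 6.154 mol.
n(e⁻) = 3 × 6.154 = 18.46 mol.
Q = n(e⁻)·F = 18.46 × 96500 = 1782000 C.
I = Q/t = 1782000 / 6340.0 s = 281 A.

281 A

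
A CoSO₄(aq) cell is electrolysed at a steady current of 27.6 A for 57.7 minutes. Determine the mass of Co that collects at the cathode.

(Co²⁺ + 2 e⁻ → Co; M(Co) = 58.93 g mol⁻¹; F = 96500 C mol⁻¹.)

29.2 g

Q = I·t = 27.60 A × 3462.0 s = 95550 C.
n(e⁻) = Q/F = 95550 / 96500 = 0.9902 mol.
Co²⁺ + 2 e⁻ → Co, so n(Co) = n(e⁻)/2 = 0.4951 mol.
m = n·M = 0.4951 × 58.93 = 29.2 g.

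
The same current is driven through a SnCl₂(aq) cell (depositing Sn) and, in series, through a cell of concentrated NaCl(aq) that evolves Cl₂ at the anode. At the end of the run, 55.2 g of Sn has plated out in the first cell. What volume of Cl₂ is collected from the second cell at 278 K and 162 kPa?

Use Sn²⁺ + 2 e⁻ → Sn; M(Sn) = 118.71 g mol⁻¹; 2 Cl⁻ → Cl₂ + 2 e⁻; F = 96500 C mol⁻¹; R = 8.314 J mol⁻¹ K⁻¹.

n(Sn) = 55.2 / 118.71 = 0.4650 mol, so n(e⁻) = 2 × 0.4650 = 0.9300 mol.
The cells are in series, so the same 0.9300 mol of electrons passes through the second cell.
2 Cl⁻ → Cl₂ + 2 e⁻ — 2 mol e⁻ per mol Cl₂, so n(Cl₂) = 0.9300/2 = 0.4650 mol.
V = nRT/P = (0.4650 × 8.314 × 278) / (162 × 10³) = 0.00663 m³ = 6.63 L.

6.63 L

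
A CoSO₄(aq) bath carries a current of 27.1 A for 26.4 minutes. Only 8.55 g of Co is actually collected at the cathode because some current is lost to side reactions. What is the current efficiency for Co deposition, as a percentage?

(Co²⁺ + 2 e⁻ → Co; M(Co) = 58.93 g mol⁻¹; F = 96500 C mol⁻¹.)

65.2 %

Q = I·t = 27.10 × 1584.0 = 42930 C; n(e⁻) = 42930/96500 = 0.4448 mol.
Theoretical n(Co) = n(e⁻)/2 = 0.2224 mol, i.e. m_theo = 0.2224 × 58.93 = 13.11 g.
Efficiency = m_actual / m_theo = 8.55 / 13.11 = 65.2 %.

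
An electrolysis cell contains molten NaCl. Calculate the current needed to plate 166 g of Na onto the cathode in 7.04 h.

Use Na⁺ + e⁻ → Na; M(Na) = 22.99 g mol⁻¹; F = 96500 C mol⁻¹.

27.5 A

n(Na) = 166 / 22.99 = 7.221 mol.
n(e⁻) = 1 × 7.221 = 7.221 mol.
Q = n(e⁻)·F = 7.221 × 96500 = 696800 C.
I = Q/t = 696800 / 25344 s = 27.5 A.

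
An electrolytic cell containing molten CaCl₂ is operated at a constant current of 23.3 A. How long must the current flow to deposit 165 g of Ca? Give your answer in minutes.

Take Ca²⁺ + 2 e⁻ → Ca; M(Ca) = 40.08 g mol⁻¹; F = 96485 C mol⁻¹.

568 min

n(Ca) = m/M = 165 / 40.08 = 4.117 mol.
Each Ca atom requires 2 electrons, so n(e⁻) = 2 × 4.117 = 8.234 mol.
Q = n(e⁻)·F = 8.234 × 96485 = 794400 C.
t = Q/I = 794400 / 23.30 A = 34090 s = 568 min.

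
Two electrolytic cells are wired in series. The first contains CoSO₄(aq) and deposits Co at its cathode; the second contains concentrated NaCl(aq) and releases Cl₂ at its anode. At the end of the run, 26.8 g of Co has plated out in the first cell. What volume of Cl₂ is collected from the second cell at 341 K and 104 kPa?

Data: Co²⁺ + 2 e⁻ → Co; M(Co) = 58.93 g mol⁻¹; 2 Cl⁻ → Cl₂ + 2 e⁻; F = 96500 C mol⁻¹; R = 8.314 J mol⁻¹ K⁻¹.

n(Co) = 26.8 / 58.93 = 0.4548 mol, so n(e⁻) = 2 × 0.4548 = 0.9096 mol.
The cells are in series, so the same 0.9096 mol of electrons passes through the second cell.
2 Cl⁻ → Cl₂ + 2 e⁻ — 2 mol e⁻ per mol Cl₂, so n(Cl₂) = 0.9096/2 = 0.4548 mol.
V = nRT/P = (0.4548 × 8.314 × 341) / (104 × 10³) = 0.0124 m³ = 12.4 L.

12.4 L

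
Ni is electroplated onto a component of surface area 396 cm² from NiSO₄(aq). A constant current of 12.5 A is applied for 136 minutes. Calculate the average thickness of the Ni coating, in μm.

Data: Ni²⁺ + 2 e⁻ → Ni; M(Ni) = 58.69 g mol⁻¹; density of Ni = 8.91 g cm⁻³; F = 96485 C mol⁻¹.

87.9 μm

Q = I·t = 12.50 × 8160.0 = 102000 C; n(e⁻) = 1.057 mol.
n(Ni) = n(e⁻)/2 = 0.5286 mol, so m = 0.5286 × 58.69 = 31.02 g.
Volume = m/ρ = 31.02 / 8.91 = 3.482 cm³.
Thickness = V/A = 3.482 / 396 = 0.00879 cm = 87.9 μm.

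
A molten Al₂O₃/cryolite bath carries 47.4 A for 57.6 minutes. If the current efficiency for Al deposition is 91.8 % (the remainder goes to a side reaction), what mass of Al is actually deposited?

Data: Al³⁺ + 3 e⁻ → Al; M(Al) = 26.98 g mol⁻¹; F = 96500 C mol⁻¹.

14.0 g

Q = I·t = 47.40 × 3456.0 = 163800 C.
n(e⁻) = 163800/96500 = 1.698 mol; theoretically n(Al) = 1.698/3 = 0.5659 mol, m_theo = 15.27 g.
At 91.8 % efficiency, m_actual = 0.918 × 15.27 = 14.0 g.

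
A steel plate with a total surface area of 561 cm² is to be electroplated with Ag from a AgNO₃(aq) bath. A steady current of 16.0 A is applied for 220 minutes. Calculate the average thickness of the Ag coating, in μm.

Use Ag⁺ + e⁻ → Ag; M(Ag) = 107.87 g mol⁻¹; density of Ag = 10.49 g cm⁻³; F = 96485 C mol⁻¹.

401 μm

Q = I·t = 16.00 × 13200 = 211200 C; n(e⁻) = 2.189 mol.
n(Ag) = n(e⁻)/1 = 2.189 mol, so m = 2.189 × 107.87 = 236.1 g.
Volume = m/ρ = 236.1 / 10.49 = 22.51 cm³.
Thickness = V/A = 22.51 / 561 = 0.0401 cm = 401 μm.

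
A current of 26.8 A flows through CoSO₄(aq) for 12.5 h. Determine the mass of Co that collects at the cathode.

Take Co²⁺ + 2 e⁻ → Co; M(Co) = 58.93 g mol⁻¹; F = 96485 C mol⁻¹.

368 g

Q = I·t = 26.80 A × 45000 s = 1206000 C.
n(e⁻) = Q/F = 1206000 / 96485 = 12.50 mol.
Co²⁺ + 2 e⁻ → Co, so n(Co) = n(e⁻)/2 = 6.250 mol.
m = n·M = 6.250 × 58.93 = 368 g.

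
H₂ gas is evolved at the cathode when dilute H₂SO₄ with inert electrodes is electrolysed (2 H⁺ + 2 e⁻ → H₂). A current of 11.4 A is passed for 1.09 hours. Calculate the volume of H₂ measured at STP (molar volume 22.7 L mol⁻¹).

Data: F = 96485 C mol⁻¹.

Q = I·t = 11.40 A × 3924.0 s = 44730 C.
n(e⁻) = Q/F = 44730 / 96485 = 0.4636 mol.
2 electrons are transferred per H₂ molecule, so n(H₂) = 0.4636 / 2 = 0.2318 mol.
V = n × V_m = 0.2318 × 22.7 = 5.26 L.

5.26 L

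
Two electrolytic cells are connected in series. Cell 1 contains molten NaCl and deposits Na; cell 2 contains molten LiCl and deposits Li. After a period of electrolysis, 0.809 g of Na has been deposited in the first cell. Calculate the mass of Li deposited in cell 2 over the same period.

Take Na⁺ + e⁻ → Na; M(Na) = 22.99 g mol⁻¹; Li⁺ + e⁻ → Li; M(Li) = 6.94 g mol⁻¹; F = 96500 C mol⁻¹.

0.244 g

n(Na) = 0.809 / 22.99 = 0.03519 mol.
Since Na⁺ + e⁻ → Na, n(e⁻) passed = 1 × 0.03519 = 0.03519 mol.
Cells in series carry the same charge, so the same 0.03519 mol of electrons passes through cell 2.
Li⁺ + e⁻ → Li, so n(Li) = 0.03519 / 1 = 0.03519 mol.
m(Li) = 0.03519 × 6.94 = 0.244 g.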